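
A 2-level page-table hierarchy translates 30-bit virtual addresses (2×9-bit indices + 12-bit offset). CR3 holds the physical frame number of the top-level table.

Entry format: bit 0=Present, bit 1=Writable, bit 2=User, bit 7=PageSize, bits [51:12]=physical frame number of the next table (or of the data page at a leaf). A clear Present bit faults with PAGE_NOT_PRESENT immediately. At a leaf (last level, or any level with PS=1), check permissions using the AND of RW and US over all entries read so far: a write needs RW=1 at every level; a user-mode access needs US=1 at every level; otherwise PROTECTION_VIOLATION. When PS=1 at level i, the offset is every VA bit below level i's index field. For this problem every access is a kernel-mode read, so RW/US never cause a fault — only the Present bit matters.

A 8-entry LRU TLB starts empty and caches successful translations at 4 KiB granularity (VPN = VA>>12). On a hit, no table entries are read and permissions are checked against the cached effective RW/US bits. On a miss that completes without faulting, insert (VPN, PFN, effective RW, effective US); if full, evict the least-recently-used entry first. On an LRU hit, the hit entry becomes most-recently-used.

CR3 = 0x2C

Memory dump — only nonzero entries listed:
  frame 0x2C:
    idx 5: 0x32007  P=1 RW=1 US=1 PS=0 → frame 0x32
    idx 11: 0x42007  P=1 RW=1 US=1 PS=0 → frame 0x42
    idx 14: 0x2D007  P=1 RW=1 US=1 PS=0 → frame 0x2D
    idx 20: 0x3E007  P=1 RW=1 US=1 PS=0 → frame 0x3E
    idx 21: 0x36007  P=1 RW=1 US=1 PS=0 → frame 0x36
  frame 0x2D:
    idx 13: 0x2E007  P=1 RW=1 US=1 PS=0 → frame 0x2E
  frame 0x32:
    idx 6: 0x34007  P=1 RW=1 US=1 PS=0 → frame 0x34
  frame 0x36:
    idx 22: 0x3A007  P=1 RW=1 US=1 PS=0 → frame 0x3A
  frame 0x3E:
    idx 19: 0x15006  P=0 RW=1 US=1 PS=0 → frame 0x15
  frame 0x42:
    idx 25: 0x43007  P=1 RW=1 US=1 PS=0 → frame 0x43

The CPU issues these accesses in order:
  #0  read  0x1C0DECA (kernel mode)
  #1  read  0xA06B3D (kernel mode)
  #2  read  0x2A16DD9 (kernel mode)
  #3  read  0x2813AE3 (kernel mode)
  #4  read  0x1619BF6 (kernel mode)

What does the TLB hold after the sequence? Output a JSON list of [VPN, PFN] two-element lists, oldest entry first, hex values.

Walk each access:
#0 VA=0x1C0DECA (r,kernel):
  [0] read 0x2C idx=14: raw=0x2D007 flags P=1 W=1 U=1 S=0
  [1] read 0x2D idx=13: raw=0x2E007 flags P=1 W=1 U=1 S=0
  ⇒ phys 0x2EECA  [2 reads]
#1 VA=0xA06B3D (r,kernel):
  [0] read 0x2C idx=5: raw=0x32007 flags P=1 W=1 U=1 S=0
  [1] read 0x32 idx=6: raw=0x34007 flags P=1 W=1 U=1 S=0
  ⇒ phys 0x34B3D  [2 reads]
#2 VA=0x2A16DD9 (r,kernel):
  [0] read 0x2C idx=21: raw=0x36007 flags P=1 W=1 U=1 S=0
  [1] read 0x36 idx=22: raw=0x3A007 flags P=1 W=1 U=1 S=0
  ⇒ phys 0x3ADD9  [2 reads]
#3 VA=0x2813AE3 (r,kernel):
  [0] read 0x2C idx=20: raw=0x3E007 flags P=1 W=1 U=1 S=0
  [1] read 0x3E idx=19: raw=0x15006 flags P=0 W=1 U=1 S=0
  → PAGE_NOT_PRESENT  (2 entries read)
#4 VA=0x1619BF6 (r,kernel):
  [0] read 0x2C idx=11: raw=0x42007 flags P=1 W=1 U=1 S=0
  [1] read 0x42 idx=25: raw=0x43007 flags P=1 W=1 U=1 S=0
  ⇒ phys 0x43BF6  [2 reads]

TLB: [["0x1C0D", "0x2E"], ["0xA06", "0x34"], ["0x2A16", "0x3A"], ["0x1619", "0x43"]]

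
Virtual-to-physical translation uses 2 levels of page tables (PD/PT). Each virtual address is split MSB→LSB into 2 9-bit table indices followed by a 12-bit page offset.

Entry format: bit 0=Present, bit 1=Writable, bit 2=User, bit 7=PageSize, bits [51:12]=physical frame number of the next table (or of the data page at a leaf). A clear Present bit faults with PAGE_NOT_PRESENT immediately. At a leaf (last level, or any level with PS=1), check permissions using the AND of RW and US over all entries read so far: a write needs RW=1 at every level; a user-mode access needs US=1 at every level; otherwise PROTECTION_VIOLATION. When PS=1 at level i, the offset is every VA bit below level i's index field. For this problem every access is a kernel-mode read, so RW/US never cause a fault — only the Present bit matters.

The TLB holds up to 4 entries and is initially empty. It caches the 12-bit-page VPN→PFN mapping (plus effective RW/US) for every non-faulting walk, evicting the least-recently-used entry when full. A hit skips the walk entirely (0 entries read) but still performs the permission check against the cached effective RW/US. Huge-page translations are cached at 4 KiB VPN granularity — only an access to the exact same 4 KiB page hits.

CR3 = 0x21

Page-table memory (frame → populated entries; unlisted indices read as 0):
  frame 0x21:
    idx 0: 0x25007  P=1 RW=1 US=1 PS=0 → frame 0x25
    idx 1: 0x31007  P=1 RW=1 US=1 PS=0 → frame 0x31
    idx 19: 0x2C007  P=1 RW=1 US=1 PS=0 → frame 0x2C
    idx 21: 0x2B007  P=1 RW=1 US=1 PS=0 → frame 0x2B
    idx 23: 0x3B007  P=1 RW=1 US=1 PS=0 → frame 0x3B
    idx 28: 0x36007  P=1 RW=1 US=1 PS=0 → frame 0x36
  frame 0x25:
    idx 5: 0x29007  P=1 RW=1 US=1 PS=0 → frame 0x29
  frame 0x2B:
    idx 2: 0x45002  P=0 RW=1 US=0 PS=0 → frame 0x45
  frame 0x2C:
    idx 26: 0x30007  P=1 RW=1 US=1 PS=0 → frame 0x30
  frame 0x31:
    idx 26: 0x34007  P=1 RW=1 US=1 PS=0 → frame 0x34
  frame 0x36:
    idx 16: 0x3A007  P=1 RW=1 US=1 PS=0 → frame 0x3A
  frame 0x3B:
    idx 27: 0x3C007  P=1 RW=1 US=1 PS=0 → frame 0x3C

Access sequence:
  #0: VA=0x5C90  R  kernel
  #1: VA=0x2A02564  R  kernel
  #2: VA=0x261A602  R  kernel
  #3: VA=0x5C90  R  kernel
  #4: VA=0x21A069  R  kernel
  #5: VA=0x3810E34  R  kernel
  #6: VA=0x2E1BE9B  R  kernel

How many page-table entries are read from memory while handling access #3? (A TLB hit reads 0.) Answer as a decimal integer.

Walk each access:
#0 VA=0x5C90 (r,kernel):
  [0] read 0x21 idx=0: raw=0x25007 flags P=1 W=1 U=1 S=0
  [1] read 0x25 idx=5: raw=0x29007 flags P=1 W=1 U=1 S=0
  → PA=0x29C90  (2 entries read)
#1 VA=0x2A02564 (r,kernel):
  [0] read 0x21 idx=21: raw=0x2B007 flags P=1 W=1 U=1 S=0
  [1] read 0x2B idx=2: raw=0x45002 flags P=0 W=1 U=0 S=0
  ✗ PAGE_NOT_PRESENT  [2 reads]
#2 VA=0x261A602 (r,kernel):
  [0] read 0x21 idx=19: raw=0x2C007 flags P=1 W=1 U=1 S=0
  [1] read 0x2C idx=26: raw=0x30007 flags P=1 W=1 U=1 S=0
  → PA=0x30602  (2 entries read)
#3 VA=0x5C90 (r,kernel):
  TLB hit vpn=0x5 → PA=0x29C90
#4 VA=0x21A069 (r,kernel):
  [0] read 0x21 idx=1: raw=0x31007 flags P=1 W=1 U=1 S=0
  [1] read 0x31 idx=26: raw=0x34007 flags P=1 W=1 U=1 S=0
  → PA=0x34069  (2 entries read)
#5 VA=0x3810E34 (r,kernel):
  [0] read 0x21 idx=28: raw=0x36007 flags P=1 W=1 U=1 S=0
  [1] read 0x36 idx=16: raw=0x3A007 flags P=1 W=1 U=1 S=0
  → PA=0x3AE34  (2 entries read)
#6 VA=0x2E1BE9B (r,kernel):
  [0] read 0x21 idx=23: raw=0x3B007 flags P=1 W=1 U=1 S=0
  [1] read 0x3B idx=27: raw=0x3C007 flags P=1 W=1 U=1 S=0
  → PA=0x3CE9B  (2 entries read)

Entries read for #3: 0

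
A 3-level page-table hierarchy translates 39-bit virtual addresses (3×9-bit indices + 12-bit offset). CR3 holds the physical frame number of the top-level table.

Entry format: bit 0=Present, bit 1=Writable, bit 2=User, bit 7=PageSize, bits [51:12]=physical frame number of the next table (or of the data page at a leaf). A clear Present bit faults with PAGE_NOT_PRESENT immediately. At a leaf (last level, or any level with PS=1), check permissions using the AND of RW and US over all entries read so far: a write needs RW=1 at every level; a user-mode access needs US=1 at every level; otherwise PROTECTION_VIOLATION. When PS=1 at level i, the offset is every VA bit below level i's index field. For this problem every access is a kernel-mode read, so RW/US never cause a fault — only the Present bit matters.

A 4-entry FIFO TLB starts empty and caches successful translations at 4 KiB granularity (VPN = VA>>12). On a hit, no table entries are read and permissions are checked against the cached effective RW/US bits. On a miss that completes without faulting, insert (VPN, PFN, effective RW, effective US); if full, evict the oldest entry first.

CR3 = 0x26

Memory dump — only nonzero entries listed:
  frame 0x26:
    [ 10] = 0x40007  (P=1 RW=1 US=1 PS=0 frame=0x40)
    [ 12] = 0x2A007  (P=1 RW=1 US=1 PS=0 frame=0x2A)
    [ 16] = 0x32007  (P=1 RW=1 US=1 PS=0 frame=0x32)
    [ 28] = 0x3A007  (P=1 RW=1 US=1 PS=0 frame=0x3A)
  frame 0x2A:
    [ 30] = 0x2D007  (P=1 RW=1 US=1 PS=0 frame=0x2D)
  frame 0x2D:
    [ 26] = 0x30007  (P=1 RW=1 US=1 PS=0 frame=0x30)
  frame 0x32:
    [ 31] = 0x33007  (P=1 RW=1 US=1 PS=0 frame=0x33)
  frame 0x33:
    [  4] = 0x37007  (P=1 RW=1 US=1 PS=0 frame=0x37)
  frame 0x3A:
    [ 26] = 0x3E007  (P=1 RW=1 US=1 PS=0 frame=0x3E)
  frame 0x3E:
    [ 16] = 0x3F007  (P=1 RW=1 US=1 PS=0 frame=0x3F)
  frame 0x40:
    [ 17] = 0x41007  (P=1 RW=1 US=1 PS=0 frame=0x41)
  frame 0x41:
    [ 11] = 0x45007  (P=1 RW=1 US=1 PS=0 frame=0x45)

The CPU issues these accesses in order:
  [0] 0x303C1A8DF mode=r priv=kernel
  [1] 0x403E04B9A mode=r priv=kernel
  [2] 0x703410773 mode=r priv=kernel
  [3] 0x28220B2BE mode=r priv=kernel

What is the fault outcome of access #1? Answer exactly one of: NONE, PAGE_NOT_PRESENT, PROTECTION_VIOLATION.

Per-access translation:
#0 VA=0x303C1A8DF (r,kernel):
  L0 @0x26[12] → 0x2A007  P=1,RW=1,US=1,PS=0
  L1 @0x2A[30] → 0x2D007  P=1,RW=1,US=1,PS=0
  L2 @0x2D[26] → 0x30007  P=1,RW=1,US=1,PS=0
  ⇒ phys 0x308DF  [3 reads]
#1 VA=0x403E04B9A (r,kernel):
  L0 @0x26[16] → 0x32007  P=1,RW=1,US=1,PS=0
  L1 @0x32[31] → 0x33007  P=1,RW=1,US=1,PS=0
  L2 @0x33[4] → 0x37007  P=1,RW=1,US=1,PS=0
  ⇒ phys 0x37B9A  [3 reads]
#2 VA=0x703410773 (r,kernel):
  L0 @0x26[28] → 0x3A007  P=1,RW=1,US=1,PS=0
  L1 @0x3A[26] → 0x3E007  P=1,RW=1,US=1,PS=0
  L2 @0x3E[16] → 0x3F007  P=1,RW=1,US=1,PS=0
  ⇒ phys 0x3F773  [3 reads]
#3 VA=0x28220B2BE (r,kernel):
  L0 @0x26[10] → 0x40007  P=1,RW=1,US=1,PS=0
  L1 @0x40[17] → 0x41007  P=1,RW=1,US=1,PS=0
  L2 @0x41[11] → 0x45007  P=1,RW=1,US=1,PS=0
  ⇒ phys 0x452BE  [3 reads]

Access #1 fault: NONE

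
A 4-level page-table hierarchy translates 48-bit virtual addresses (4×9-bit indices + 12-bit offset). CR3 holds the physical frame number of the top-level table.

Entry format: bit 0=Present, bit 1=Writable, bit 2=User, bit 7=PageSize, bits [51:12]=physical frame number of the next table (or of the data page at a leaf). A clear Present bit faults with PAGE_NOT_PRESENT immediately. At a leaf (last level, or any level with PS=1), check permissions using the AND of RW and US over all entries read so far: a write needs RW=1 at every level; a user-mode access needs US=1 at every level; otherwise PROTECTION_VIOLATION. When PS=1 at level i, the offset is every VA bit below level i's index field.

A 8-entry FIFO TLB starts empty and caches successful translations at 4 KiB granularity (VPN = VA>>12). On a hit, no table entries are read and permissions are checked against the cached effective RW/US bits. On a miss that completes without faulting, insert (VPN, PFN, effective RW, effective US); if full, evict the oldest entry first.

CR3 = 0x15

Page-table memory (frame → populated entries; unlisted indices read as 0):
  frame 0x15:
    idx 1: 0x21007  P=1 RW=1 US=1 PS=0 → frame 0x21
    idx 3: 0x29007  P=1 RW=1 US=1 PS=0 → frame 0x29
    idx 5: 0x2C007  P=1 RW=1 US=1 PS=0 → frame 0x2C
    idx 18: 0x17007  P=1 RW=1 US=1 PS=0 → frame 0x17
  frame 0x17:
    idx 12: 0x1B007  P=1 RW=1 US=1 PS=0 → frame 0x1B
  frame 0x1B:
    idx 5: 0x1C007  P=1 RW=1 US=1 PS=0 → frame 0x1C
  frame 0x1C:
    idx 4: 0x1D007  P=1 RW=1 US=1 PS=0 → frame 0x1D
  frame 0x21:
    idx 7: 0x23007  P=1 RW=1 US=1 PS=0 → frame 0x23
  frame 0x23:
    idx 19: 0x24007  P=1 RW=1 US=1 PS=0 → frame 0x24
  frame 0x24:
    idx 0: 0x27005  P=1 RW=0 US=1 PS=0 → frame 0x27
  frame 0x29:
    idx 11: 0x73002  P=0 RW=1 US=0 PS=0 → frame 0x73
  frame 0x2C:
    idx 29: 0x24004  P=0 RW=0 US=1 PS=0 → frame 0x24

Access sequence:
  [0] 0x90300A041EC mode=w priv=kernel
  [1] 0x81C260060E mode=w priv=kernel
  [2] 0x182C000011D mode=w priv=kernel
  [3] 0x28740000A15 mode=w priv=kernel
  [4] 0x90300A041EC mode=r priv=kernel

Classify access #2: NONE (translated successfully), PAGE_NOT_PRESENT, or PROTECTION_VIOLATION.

Walk each access:
#0 VA=0x90300A041EC (w,kernel):
  L0 @0x15[18] → 0x17007  P=1,RW=1,US=1,PS=0
  L1 @0x17[12] → 0x1B007  P=1,RW=1,US=1,PS=0
  L2 @0x1B[5] → 0x1C007  P=1,RW=1,US=1,PS=0
  L3 @0x1C[4] → 0x1D007  P=1,RW=1,US=1,PS=0
  → PA=0x1D1EC  (4 entries read)
#1 VA=0x81C260060E (w,kernel):
  L0 @0x15[1] → 0x21007  P=1,RW=1,US=1,PS=0
  L1 @0x21[7] → 0x23007  P=1,RW=1,US=1,PS=0
  L2 @0x23[19] → 0x24007  P=1,RW=1,US=1,PS=0
  L3 @0x24[0] → 0x27005  P=1,RW=0,US=1,PS=0
  ⇒ fault: PROTECTION_VIOLATION  — 4 lookups
#2 VA=0x182C000011D (w,kernel):
  L0 @0x15[3] → 0x29007  P=1,RW=1,US=1,PS=0
  L1 @0x29[11] → 0x73002  P=0,RW=1,US=0,PS=0
  ⇒ fault: PAGE_NOT_PRESENT  — 2 lookups
#3 VA=0x28740000A15 (w,kernel):
  L0 @0x15[5] → 0x2C007  P=1,RW=1,US=1,PS=0
  L1 @0x2C[29] → 0x24004  P=0,RW=0,US=1,PS=0
  ⇒ fault: PAGE_NOT_PRESENT  — 2 lookups
#4 VA=0x90300A041EC (r,kernel):
  TLB hit vpn=0x90300A04 → PA=0x1D1EC

Access #2 fault: PAGE_NOT_PRESENT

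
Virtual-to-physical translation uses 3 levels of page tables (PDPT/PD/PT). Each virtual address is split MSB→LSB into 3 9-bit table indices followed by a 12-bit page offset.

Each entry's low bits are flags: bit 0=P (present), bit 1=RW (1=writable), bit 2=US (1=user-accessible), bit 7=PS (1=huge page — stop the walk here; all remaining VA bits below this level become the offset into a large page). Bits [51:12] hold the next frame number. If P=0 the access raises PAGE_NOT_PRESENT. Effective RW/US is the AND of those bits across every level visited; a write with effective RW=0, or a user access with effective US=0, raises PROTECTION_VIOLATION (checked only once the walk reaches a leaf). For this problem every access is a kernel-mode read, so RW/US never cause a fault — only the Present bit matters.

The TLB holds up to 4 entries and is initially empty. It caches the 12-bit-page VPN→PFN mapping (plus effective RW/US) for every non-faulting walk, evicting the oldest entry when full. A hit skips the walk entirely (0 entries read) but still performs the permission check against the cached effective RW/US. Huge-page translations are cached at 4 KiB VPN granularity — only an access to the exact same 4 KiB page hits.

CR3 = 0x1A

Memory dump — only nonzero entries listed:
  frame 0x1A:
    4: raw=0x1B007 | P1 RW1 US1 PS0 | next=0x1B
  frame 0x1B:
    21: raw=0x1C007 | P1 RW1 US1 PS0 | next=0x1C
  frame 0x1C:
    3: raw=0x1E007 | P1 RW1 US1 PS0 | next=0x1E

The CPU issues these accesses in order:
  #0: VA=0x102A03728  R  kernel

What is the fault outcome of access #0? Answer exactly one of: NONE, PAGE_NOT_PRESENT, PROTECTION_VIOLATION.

Per-access translation:
#0 VA=0x102A03728 (r,kernel):
  L0 @0x1A[4] → 0x1B007  P=1,RW=1,US=1,PS=0
  L1 @0x1B[21] → 0x1C007  P=1,RW=1,US=1,PS=0
  L2 @0x1C[3] → 0x1E007  P=1,RW=1,US=1,PS=0
  ⇒ phys 0x1E728  [3 reads]

Access #0 fault: NONE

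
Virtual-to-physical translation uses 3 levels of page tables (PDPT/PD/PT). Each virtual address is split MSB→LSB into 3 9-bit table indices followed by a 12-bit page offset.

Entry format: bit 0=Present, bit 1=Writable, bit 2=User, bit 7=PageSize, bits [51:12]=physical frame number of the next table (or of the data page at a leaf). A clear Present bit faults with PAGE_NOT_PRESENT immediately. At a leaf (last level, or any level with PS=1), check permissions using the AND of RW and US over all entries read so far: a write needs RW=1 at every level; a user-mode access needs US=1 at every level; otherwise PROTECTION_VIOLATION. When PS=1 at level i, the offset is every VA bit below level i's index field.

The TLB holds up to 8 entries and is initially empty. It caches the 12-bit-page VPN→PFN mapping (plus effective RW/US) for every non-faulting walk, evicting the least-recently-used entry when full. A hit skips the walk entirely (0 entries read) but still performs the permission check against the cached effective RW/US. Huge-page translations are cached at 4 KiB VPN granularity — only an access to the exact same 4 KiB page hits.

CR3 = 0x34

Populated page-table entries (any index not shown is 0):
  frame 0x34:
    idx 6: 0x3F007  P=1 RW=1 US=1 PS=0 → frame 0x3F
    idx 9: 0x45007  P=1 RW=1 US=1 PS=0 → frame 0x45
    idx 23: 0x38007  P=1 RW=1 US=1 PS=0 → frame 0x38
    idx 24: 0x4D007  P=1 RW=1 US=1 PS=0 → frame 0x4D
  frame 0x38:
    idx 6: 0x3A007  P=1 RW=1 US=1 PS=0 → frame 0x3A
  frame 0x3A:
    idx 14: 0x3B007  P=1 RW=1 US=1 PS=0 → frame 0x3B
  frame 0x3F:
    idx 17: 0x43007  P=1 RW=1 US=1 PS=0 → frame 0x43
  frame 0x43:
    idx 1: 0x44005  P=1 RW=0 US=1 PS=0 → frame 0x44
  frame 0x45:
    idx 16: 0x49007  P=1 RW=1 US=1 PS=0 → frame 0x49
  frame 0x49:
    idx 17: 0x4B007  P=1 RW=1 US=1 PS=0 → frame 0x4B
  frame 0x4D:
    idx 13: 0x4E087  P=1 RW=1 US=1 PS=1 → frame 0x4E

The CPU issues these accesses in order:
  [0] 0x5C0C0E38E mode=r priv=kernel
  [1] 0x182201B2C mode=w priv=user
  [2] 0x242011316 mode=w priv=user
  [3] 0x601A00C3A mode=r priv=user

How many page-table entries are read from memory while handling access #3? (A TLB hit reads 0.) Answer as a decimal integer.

Trace:
#0 VA=0x5C0C0E38E (r,kernel):
  [0] read 0x34 idx=23: raw=0x38007 flags P=1 W=1 U=1 S=0
  [1] read 0x38 idx=6: raw=0x3A007 flags P=1 W=1 U=1 S=0
  [2] read 0x3A idx=14: raw=0x3B007 flags P=1 W=1 U=1 S=0
  ⇒ phys 0x3B38E  [3 reads]
#1 VA=0x182201B2C (w,user):
  [0] read 0x34 idx=6: raw=0x3F007 flags P=1 W=1 U=1 S=0
  [1] read 0x3F idx=17: raw=0x43007 flags P=1 W=1 U=1 S=0
  [2] read 0x43 idx=1: raw=0x44005 flags P=1 W=0 U=1 S=0
  ⇒ fault: PROTECTION_VIOLATION  — 3 lookups
#2 VA=0x242011316 (w,user):
  [0] read 0x34 idx=9: raw=0x45007 flags P=1 W=1 U=1 S=0
  [1] read 0x45 idx=16: raw=0x49007 flags P=1 W=1 U=1 S=0
  [2] read 0x49 idx=17: raw=0x4B007 flags P=1 W=1 U=1 S=0
  ⇒ phys 0x4B316  [3 reads]
#3 VA=0x601A00C3A (r,user):
  [0] read 0x34 idx=24: raw=0x4D007 flags P=1 W=1 U=1 S=0
  [1] read 0x4D idx=13: raw=0x4E087 flags P=1 W=1 U=1 S=1
  ⇒ phys 0x4EC3A (huge @L1)  [2 reads]

Entries read for #3: 2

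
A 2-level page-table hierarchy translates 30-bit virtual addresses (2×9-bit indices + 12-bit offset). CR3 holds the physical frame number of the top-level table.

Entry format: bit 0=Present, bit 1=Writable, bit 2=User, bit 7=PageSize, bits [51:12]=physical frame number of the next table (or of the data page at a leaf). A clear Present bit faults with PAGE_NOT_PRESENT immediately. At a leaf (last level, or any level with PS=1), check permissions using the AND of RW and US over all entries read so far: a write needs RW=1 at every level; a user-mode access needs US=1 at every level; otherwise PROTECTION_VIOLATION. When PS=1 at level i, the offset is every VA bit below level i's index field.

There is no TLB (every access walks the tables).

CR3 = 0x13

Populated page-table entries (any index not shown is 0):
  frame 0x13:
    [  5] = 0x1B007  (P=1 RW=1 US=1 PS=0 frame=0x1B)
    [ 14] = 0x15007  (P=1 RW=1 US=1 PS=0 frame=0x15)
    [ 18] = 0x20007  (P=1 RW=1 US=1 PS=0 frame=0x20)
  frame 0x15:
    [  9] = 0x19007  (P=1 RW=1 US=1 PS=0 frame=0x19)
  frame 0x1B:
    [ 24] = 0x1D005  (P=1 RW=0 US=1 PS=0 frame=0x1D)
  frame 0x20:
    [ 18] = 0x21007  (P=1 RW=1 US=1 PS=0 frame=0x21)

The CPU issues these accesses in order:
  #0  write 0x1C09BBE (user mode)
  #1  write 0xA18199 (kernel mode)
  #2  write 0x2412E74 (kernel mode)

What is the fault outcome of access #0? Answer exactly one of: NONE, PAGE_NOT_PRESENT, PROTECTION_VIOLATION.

Per-access translation:
#0 VA=0x1C09BBE (w,user):
  [0] read 0x13 idx=14: raw=0x15007 flags P=1 W=1 U=1 S=0
  [1] read 0x15 idx=9: raw=0x19007 flags P=1 W=1 U=1 S=0
  ✓ 0x19BBE  — 2 lookups
#1 VA=0xA18199 (w,kernel):
  [0] read 0x13 idx=5: raw=0x1B007 flags P=1 W=1 U=1 S=0
  [1] read 0x1B idx=24: raw=0x1D005 flags P=1 W=0 U=1 S=0
  ✗ PROTECTION_VIOLATION  [2 reads]
#2 VA=0x2412E74 (w,kernel):
  [0] read 0x13 idx=18: raw=0x20007 flags P=1 W=1 U=1 S=0
  [1] read 0x20 idx=18: raw=0x21007 flags P=1 W=1 U=1 S=0
  ✓ 0x21E74  — 2 lookups

Access #0 fault: NONE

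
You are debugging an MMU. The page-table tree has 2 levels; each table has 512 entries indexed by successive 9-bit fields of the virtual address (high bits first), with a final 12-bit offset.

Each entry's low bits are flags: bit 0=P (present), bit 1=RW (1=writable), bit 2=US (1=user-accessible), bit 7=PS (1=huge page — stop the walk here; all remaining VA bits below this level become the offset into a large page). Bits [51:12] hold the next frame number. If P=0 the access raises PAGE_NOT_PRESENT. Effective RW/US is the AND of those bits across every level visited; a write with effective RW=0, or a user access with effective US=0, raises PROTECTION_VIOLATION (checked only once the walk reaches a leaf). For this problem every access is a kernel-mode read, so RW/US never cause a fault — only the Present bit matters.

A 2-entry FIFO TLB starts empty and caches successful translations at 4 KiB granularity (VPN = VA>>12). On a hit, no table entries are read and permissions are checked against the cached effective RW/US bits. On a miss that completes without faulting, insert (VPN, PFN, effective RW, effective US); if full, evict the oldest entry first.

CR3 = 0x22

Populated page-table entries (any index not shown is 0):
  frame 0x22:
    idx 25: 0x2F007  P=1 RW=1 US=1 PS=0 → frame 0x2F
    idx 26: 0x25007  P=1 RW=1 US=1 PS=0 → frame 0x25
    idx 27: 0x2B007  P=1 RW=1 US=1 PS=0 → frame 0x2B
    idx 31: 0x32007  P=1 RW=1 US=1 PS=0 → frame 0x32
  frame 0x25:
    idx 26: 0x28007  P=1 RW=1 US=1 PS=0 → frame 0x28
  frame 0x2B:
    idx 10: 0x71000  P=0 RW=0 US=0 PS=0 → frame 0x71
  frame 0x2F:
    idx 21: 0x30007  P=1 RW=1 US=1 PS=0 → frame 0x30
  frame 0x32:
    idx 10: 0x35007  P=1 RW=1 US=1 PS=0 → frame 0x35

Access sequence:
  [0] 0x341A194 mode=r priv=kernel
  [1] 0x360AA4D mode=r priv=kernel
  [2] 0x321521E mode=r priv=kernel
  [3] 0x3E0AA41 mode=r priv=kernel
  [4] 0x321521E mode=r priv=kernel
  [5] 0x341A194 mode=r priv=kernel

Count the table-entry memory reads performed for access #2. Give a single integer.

Walk each access:
#0 VA=0x341A194 (r,kernel):
  lvl0: tbl 0x22, slot 26 ⇒ 0x25007 (P1/RW1/US1/PS0)
  lvl1: tbl 0x25, slot 26 ⇒ 0x28007 (P1/RW1/US1/PS0)
  ⇒ phys 0x28194  [2 reads]
#1 VA=0x360AA4D (r,kernel):
  lvl0: tbl 0x22, slot 27 ⇒ 0x2B007 (P1/RW1/US1/PS0)
  lvl1: tbl 0x2B, slot 10 ⇒ 0x71000 (P0/RW0/US0/PS0)
  ✗ PAGE_NOT_PRESENT  [2 reads]
#2 VA=0x321521E (r,kernel):
  lvl0: tbl 0x22, slot 25 ⇒ 0x2F007 (P1/RW1/US1/PS0)
  lvl1: tbl 0x2F, slot 21 ⇒ 0x30007 (P1/RW1/US1/PS0)
  ⇒ phys 0x3021E  [2 reads]
#3 VA=0x3E0AA41 (r,kernel):
  lvl0: tbl 0x22, slot 31 ⇒ 0x32007 (P1/RW1/US1/PS0)
  lvl1: tbl 0x32, slot 10 ⇒ 0x35007 (P1/RW1/US1/PS0)
  ⇒ phys 0x35A41  [2 reads]
#4 VA=0x321521E (r,kernel):
  TLB hit vpn=0x3215 → PA=0x3021E
#5 VA=0x341A194 (r,kernel):
  lvl0: tbl 0x22, slot 26 ⇒ 0x25007 (P1/RW1/US1/PS0)
  lvl1: tbl 0x25, slot 26 ⇒ 0x28007 (P1/RW1/US1/PS0)
  ⇒ phys 0x28194  [2 reads]

Entries read for #2: 2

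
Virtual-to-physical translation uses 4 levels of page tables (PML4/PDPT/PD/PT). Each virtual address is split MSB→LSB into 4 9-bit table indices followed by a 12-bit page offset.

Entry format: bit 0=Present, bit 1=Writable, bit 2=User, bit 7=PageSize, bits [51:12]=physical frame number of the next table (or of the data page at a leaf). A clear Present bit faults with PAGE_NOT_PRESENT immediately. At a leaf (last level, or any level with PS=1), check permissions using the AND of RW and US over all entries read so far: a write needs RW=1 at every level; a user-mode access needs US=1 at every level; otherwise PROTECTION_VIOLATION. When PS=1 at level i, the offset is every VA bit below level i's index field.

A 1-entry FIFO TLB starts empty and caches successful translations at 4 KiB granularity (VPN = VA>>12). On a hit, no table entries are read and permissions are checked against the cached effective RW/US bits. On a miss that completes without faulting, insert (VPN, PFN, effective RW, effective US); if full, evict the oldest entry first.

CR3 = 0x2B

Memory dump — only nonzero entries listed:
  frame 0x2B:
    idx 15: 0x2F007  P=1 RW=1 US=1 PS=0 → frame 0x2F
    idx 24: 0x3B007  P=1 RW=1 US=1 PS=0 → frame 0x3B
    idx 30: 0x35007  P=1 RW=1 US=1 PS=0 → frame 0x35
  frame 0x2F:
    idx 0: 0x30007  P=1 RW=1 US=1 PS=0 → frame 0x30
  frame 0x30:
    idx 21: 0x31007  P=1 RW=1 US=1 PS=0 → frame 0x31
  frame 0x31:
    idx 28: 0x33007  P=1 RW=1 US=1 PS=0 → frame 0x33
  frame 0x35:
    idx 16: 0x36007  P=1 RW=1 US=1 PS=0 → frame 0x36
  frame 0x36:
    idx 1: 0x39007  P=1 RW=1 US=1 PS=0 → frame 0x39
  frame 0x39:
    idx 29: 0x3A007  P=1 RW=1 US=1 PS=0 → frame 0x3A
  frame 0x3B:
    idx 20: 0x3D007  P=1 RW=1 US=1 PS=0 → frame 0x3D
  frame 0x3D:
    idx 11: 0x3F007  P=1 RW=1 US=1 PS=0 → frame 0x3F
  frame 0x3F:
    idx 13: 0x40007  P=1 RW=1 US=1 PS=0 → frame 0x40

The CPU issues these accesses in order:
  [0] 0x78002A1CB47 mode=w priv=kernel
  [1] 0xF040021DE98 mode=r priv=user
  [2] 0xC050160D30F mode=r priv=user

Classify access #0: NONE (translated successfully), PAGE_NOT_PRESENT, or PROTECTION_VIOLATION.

Walk each access:
#0 VA=0x78002A1CB47 (w,kernel):
  [0] read 0x2B idx=15: raw=0x2F007 flags P=1 W=1 U=1 S=0
  [1] read 0x2F idx=0: raw=0x30007 flags P=1 W=1 U=1 S=0
  [2] read 0x30 idx=21: raw=0x31007 flags P=1 W=1 U=1 S=0
  [3] read 0x31 idx=28: raw=0x33007 flags P=1 W=1 U=1 S=0
  ⇒ phys 0x33B47  [4 reads]
#1 VA=0xF040021DE98 (r,user):
  [0] read 0x2B idx=30: raw=0x35007 flags P=1 W=1 U=1 S=0
  [1] read 0x35 idx=16: raw=0x36007 flags P=1 W=1 U=1 S=0
  [2] read 0x36 idx=1: raw=0x39007 flags P=1 W=1 U=1 S=0
  [3] read 0x39 idx=29: raw=0x3A007 flags P=1 W=1 U=1 S=0
  ⇒ phys 0x3AE98  [4 reads]
#2 VA=0xC050160D30F (r,user):
  [0] read 0x2B idx=24: raw=0x3B007 flags P=1 W=1 U=1 S=0
  [1] read 0x3B idx=20: raw=0x3D007 flags P=1 W=1 U=1 S=0
  [2] read 0x3D idx=11: raw=0x3F007 flags P=1 W=1 U=1 S=0
  [3] read 0x3F idx=13: raw=0x40007 flags P=1 W=1 U=1 S=0
  ⇒ phys 0x4030F  [4 reads]

Access #0 fault: NONE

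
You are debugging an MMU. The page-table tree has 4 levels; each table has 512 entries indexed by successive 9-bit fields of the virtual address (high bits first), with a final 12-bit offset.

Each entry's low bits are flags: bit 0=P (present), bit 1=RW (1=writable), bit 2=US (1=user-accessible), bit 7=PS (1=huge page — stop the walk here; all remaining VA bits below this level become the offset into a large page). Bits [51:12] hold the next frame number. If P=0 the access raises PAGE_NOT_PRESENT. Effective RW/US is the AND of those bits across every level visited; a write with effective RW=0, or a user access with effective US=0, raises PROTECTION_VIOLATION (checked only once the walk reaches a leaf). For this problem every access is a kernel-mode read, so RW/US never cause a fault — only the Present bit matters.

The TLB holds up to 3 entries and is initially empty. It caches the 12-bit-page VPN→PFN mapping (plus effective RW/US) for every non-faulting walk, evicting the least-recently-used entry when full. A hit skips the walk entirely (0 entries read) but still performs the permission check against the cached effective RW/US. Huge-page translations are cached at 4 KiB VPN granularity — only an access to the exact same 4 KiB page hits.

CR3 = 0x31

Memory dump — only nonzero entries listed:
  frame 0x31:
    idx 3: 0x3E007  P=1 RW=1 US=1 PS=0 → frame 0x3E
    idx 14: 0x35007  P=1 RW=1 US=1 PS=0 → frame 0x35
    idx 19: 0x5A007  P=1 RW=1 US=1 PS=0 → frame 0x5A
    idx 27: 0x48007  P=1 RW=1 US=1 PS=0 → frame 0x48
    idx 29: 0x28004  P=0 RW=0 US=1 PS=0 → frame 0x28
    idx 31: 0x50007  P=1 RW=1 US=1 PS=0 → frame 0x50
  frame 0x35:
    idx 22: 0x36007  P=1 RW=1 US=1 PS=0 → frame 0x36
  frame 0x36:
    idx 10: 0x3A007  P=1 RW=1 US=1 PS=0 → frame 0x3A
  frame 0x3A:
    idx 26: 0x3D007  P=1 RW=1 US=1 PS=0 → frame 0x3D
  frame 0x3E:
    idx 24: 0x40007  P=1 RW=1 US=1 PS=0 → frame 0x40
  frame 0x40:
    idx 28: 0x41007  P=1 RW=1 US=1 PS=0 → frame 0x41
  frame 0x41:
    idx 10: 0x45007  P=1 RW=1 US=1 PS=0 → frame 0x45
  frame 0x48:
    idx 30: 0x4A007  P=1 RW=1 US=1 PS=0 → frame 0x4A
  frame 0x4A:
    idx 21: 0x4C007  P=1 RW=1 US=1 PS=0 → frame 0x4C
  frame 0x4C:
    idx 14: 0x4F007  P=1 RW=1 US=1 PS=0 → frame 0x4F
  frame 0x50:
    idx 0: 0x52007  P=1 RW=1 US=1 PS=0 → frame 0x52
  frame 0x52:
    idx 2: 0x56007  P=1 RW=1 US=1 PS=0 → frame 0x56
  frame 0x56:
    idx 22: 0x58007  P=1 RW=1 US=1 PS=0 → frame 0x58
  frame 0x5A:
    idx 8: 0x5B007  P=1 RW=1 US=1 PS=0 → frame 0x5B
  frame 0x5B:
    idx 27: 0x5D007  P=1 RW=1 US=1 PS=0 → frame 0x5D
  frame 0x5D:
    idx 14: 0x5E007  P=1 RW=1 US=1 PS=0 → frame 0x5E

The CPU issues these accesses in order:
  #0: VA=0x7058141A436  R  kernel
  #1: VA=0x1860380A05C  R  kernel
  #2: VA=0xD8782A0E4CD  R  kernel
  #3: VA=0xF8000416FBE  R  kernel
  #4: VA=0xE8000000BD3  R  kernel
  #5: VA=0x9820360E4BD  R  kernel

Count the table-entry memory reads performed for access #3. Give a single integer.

Per-access translation:
#0 VA=0x7058141A436 (r,kernel):
  lvl0: tbl 0x31, slot 14 ⇒ 0x35007 (P1/RW1/US1/PS0)
  lvl1: tbl 0x35, slot 22 ⇒ 0x36007 (P1/RW1/US1/PS0)
  lvl2: tbl 0x36, slot 10 ⇒ 0x3A007 (P1/RW1/US1/PS0)
  lvl3: tbl 0x3A, slot 26 ⇒ 0x3D007 (P1/RW1/US1/PS0)
  ⇒ phys 0x3D436  [4 reads]
#1 VA=0x1860380A05C (r,kernel):
  lvl0: tbl 0x31, slot 3 ⇒ 0x3E007 (P1/RW1/US1/PS0)
  lvl1: tbl 0x3E, slot 24 ⇒ 0x40007 (P1/RW1/US1/PS0)
  lvl2: tbl 0x40, slot 28 ⇒ 0x41007 (P1/RW1/US1/PS0)
  lvl3: tbl 0x41, slot 10 ⇒ 0x45007 (P1/RW1/US1/PS0)
  ⇒ phys 0x4505C  [4 reads]
#2 VA=0xD8782A0E4CD (r,kernel):
  lvl0: tbl 0x31, slot 27 ⇒ 0x48007 (P1/RW1/US1/PS0)
  lvl1: tbl 0x48, slot 30 ⇒ 0x4A007 (P1/RW1/US1/PS0)
  lvl2: tbl 0x4A, slot 21 ⇒ 0x4C007 (P1/RW1/US1/PS0)
  lvl3: tbl 0x4C, slot 14 ⇒ 0x4F007 (P1/RW1/US1/PS0)
  ⇒ phys 0x4F4CD  [4 reads]
#3 VA=0xF8000416FBE (r,kernel):
  lvl0: tbl 0x31, slot 31 ⇒ 0x50007 (P1/RW1/US1/PS0)
  lvl1: tbl 0x50, slot 0 ⇒ 0x52007 (P1/RW1/US1/PS0)
  lvl2: tbl 0x52, slot 2 ⇒ 0x56007 (P1/RW1/US1/PS0)
  lvl3: tbl 0x56, slot 22 ⇒ 0x58007 (P1/RW1/US1/PS0)
  ⇒ phys 0x58FBE  [4 reads]
#4 VA=0xE8000000BD3 (r,kernel):
  lvl0: tbl 0x31, slot 29 ⇒ 0x28004 (P0/RW0/US1/PS0)
  ✗ PAGE_NOT_PRESENT  [1 reads]
#5 VA=0x9820360E4BD (r,kernel):
  lvl0: tbl 0x31, slot 19 ⇒ 0x5A007 (P1/RW1/US1/PS0)
  lvl1: tbl 0x5A, slot 8 ⇒ 0x5B007 (P1/RW1/US1/PS0)
  lvl2: tbl 0x5B, slot 27 ⇒ 0x5D007 (P1/RW1/US1/PS0)
  lvl3: tbl 0x5D, slot 14 ⇒ 0x5E007 (P1/RW1/US1/PS0)
  ⇒ phys 0x5E4BD  [4 reads]

Entries read for #3: 4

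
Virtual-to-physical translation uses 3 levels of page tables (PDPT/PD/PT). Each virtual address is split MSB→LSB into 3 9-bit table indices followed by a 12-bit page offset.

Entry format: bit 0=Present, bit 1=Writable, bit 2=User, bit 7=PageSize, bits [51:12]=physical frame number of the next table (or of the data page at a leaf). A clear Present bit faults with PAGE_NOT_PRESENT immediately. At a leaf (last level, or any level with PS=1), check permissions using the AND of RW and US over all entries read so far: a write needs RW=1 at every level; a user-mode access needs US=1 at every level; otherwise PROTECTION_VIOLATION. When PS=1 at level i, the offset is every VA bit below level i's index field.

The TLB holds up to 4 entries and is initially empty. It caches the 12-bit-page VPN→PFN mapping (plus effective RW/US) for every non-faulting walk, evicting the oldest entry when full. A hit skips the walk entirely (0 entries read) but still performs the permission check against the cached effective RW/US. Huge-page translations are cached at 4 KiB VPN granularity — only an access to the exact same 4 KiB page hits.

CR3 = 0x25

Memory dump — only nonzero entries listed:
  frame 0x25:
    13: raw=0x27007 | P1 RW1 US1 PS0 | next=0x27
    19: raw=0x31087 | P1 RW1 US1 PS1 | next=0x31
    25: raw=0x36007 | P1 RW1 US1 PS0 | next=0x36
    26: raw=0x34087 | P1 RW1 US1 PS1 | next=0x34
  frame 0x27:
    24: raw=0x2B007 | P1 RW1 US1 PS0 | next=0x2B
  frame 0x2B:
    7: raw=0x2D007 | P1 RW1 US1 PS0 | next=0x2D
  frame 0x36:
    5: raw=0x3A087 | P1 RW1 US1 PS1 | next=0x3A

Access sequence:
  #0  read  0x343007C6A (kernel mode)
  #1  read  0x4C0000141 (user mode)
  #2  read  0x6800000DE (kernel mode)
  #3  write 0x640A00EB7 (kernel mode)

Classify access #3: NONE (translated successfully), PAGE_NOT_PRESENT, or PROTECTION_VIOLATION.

Per-access translation:
#0 VA=0x343007C6A (r,kernel):
  L0 @0x25[13] → 0x27007  P=1,RW=1,US=1,PS=0
  L1 @0x27[24] → 0x2B007  P=1,RW=1,US=1,PS=0
  L2 @0x2B[7] → 0x2D007  P=1,RW=1,US=1,PS=0
  ✓ 0x2DC6A  — 3 lookups
#1 VA=0x4C0000141 (r,user):
  L0 @0x25[19] → 0x31087  P=1,RW=1,US=1,PS=1
  ✓ 0x31141 (huge @L0)  — 1 lookups
#2 VA=0x6800000DE (r,kernel):
  L0 @0x25[26] → 0x34087  P=1,RW=1,US=1,PS=1
  ✓ 0x340DE (huge @L0)  — 1 lookups
#3 VA=0x640A00EB7 (w,kernel):
  L0 @0x25[25] → 0x36007  P=1,RW=1,US=1,PS=0
  L1 @0x36[5] → 0x3A087  P=1,RW=1,US=1,PS=1
  ✓ 0x3AEB7 (huge @L1)  — 2 lookups

Access #3 fault: NONE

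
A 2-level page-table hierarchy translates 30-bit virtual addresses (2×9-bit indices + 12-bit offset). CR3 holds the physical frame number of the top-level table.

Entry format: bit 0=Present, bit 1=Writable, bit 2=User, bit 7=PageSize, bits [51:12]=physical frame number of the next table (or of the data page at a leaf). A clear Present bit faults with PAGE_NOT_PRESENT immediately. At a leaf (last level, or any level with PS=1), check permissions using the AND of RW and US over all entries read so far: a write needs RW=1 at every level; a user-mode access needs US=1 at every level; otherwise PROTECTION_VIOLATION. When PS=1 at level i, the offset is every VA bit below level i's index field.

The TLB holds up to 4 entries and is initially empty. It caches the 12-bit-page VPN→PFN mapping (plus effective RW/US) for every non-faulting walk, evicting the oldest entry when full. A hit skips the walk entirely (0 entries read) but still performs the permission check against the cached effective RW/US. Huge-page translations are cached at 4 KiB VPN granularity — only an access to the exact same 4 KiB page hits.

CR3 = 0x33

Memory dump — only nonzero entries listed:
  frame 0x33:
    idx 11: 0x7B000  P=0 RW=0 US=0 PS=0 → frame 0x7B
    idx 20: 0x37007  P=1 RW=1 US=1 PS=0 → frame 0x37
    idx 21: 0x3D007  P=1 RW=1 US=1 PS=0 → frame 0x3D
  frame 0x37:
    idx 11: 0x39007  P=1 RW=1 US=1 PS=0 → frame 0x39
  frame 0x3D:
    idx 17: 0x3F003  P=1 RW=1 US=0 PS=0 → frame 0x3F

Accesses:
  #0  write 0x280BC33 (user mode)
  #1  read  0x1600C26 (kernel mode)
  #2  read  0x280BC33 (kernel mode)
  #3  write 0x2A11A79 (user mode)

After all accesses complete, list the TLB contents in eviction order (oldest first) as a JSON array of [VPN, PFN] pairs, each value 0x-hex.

Per-access translation:
#0 VA=0x280BC33 (w,user):
  [0] read 0x33 idx=20: raw=0x37007 flags P=1 W=1 U=1 S=0
  [1] read 0x37 idx=11: raw=0x39007 flags P=1 W=1 U=1 S=0
  ⇒ phys 0x39C33  [2 reads]
#1 VA=0x1600C26 (r,kernel):
  [0] read 0x33 idx=11: raw=0x7B000 flags P=0 W=0 U=0 S=0
  ✗ PAGE_NOT_PRESENT  [1 reads]
#2 VA=0x280BC33 (r,kernel):
  TLB hit vpn=0x280B → PA=0x39C33
#3 VA=0x2A11A79 (w,user):
  [0] read 0x33 idx=21: raw=0x3D007 flags P=1 W=1 U=1 S=0
  [1] read 0x3D idx=17: raw=0x3F003 flags P=1 W=1 U=0 S=0
  ✗ PROTECTION_VIOLATION  [2 reads]

TLB: [["0x280B", "0x39"]]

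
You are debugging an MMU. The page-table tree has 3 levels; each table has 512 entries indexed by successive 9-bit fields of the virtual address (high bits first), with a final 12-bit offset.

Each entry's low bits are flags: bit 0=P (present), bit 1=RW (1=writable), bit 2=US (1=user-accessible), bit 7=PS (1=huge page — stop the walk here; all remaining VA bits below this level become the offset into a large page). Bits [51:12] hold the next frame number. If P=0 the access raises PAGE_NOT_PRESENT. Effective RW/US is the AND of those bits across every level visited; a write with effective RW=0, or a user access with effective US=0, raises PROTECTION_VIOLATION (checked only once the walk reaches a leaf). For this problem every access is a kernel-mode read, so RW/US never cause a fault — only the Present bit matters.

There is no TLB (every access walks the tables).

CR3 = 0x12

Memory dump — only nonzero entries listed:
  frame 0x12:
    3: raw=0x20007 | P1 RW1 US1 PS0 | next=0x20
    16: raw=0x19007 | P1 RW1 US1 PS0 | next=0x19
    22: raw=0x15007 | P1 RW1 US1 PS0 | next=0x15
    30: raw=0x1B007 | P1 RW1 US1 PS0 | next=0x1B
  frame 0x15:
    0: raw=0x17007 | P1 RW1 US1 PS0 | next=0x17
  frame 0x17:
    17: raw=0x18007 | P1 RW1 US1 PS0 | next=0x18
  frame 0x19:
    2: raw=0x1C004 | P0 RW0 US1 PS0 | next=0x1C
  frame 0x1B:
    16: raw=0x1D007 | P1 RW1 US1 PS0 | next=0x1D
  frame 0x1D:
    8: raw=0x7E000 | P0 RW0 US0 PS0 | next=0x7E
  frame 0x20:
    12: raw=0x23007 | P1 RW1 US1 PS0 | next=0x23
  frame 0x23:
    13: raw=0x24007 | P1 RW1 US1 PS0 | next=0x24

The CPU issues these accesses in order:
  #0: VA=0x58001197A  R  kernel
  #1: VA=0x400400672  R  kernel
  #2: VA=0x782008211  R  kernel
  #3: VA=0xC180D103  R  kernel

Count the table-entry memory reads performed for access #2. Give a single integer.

Trace:
#0 VA=0x58001197A (r,kernel):
  lvl0: tbl 0x12, slot 22 ⇒ 0x15007 (P1/RW1/US1/PS0)
  lvl1: tbl 0x15, slot 0 ⇒ 0x17007 (P1/RW1/US1/PS0)
  lvl2: tbl 0x17, slot 17 ⇒ 0x18007 (P1/RW1/US1/PS0)
  ✓ 0x1897A  — 3 lookups
#1 VA=0x400400672 (r,kernel):
  lvl0: tbl 0x12, slot 16 ⇒ 0x19007 (P1/RW1/US1/PS0)
  lvl1: tbl 0x19, slot 2 ⇒ 0x1C004 (P0/RW0/US1/PS0)
  ✗ PAGE_NOT_PRESENT  [2 reads]
#2 VA=0x782008211 (r,kernel):
  lvl0: tbl 0x12, slot 30 ⇒ 0x1B007 (P1/RW1/US1/PS0)
  lvl1: tbl 0x1B, slot 16 ⇒ 0x1D007 (P1/RW1/US1/PS0)
  lvl2: tbl 0x1D, slot 8 ⇒ 0x7E000 (P0/RW0/US0/PS0)
  ✗ PAGE_NOT_PRESENT  [3 reads]
#3 VA=0xC180D103 (r,kernel):
  lvl0: tbl 0x12, slot 3 ⇒ 0x20007 (P1/RW1/US1/PS0)
  lvl1: tbl 0x20, slot 12 ⇒ 0x23007 (P1/RW1/US1/PS0)
  lvl2: tbl 0x23, slot 13 ⇒ 0x24007 (P1/RW1/US1/PS0)
  ✓ 0x24103  — 3 lookups

Entries read for #2: 3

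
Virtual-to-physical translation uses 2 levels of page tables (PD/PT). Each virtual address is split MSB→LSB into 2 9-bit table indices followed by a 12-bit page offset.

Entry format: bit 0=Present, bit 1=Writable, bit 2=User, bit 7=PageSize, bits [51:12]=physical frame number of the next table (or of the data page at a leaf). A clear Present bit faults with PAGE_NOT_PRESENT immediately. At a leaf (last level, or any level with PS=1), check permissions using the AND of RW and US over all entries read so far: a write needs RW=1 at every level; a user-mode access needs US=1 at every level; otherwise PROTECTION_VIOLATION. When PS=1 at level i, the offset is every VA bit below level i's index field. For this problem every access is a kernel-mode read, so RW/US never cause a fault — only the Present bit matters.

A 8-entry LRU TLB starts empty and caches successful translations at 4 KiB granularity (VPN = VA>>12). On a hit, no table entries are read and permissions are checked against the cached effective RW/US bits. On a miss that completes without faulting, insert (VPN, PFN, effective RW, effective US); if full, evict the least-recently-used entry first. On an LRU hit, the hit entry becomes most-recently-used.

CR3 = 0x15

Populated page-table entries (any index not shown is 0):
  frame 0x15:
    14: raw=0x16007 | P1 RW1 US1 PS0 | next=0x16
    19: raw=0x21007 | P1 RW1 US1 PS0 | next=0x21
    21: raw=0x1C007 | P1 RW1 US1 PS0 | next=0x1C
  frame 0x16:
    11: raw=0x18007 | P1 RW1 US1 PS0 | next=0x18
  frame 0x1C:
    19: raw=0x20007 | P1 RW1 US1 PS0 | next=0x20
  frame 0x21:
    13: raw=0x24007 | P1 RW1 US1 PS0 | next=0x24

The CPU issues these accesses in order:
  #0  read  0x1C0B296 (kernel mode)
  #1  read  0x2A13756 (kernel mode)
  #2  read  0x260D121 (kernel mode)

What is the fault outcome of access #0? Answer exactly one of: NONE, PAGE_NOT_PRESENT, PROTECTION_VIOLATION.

Trace:
#0 VA=0x1C0B296 (r,kernel):
  [0] read 0x15 idx=14: raw=0x16007 flags P=1 W=1 U=1 S=0
  [1] read 0x16 idx=11: raw=0x18007 flags P=1 W=1 U=1 S=0
  ✓ 0x18296  — 2 lookups
#1 VA=0x2A13756 (r,kernel):
  [0] read 0x15 idx=21: raw=0x1C007 flags P=1 W=1 U=1 S=0
  [1] read 0x1C idx=19: raw=0x20007 flags P=1 W=1 U=1 S=0
  ✓ 0x20756  — 2 lookups
#2 VA=0x260D121 (r,kernel):
  [0] read 0x15 idx=19: raw=0x21007 flags P=1 W=1 U=1 S=0
  [1] read 0x21 idx=13: raw=0x24007 flags P=1 W=1 U=1 S=0
  ✓ 0x24121  — 2 lookups

Access #0 fault: NONE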